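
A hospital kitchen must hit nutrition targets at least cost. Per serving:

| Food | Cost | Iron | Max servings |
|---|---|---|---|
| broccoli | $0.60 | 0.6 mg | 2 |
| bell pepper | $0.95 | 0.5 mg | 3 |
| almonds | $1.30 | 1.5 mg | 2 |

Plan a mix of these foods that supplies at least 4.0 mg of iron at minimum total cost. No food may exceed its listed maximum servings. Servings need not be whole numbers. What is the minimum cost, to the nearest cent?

$3.60

Cost per mg of iron: almonds $0.8667, broccoli $1.0000, bell pepper $1.9000.
Take 2 servings of almonds: +3.0 mg iron for $2.60 (total $2.60, still need 1.0 mg).
Take 1.667 servings of broccoli: +1.0 mg iron for $1.00 (total $3.60, still need 0.0 mg).
Filling from the cheapest source first is optimal under one linear minimum: $3.60.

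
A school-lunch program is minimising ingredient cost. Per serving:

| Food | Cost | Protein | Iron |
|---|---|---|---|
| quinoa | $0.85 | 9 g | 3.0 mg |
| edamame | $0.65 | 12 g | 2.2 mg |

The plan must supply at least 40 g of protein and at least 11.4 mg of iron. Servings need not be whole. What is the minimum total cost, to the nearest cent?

$3.26

Compare the cost at each extreme point of the feasible region.
quinoa only: max(40/9, 11.4/3.0) = 4.444 servings → $3.78.
edamame only: max(40/12, 11.4/2.2) = 5.182 servings → $3.37.
quinoa + edamame with both tight: 3.012 servings and 1.074 servings → $3.26.
Cheapest feasible corner: $3.26.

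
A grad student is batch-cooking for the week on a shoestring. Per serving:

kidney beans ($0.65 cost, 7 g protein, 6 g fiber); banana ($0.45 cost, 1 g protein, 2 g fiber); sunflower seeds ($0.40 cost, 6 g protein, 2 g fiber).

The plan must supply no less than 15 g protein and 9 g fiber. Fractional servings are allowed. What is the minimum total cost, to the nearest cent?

$1.20

Two binding constraints pin down two serving amounts, so the optimal mix uses at most two foods. The candidates are each food alone (scaled to the tighter of protein/fiber) and each pair with both constraints tight.
kidney beans only: max(15/7, 9/6) = 2.143 servings → $1.39.
banana only: max(15/1, 9/2) = 15 servings → $6.75.
sunflower seeds only: max(15/6, 9/2) = 4.5 servings → $1.80.
kidney beans + banana: the both-tight solution has a negative serving — not a feasible corner.
kidney beans + sunflower seeds with both tight: 1.091 servings and 1.227 servings → $1.20.
banana + sunflower seeds with both tight: 2.4 servings and 2.1 servings → $1.92.
The minimum over all feasible corners is $1.20.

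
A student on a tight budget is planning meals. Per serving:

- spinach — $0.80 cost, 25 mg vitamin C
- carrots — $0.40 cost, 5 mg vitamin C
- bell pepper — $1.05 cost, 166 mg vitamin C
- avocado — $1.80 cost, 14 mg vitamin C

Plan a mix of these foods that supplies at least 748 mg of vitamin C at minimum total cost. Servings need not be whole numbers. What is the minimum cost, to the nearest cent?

$4.73

Cost per mg of vitamin C: bell pepper $0.0063, spinach $0.0320, carrots $0.0800, avocado $0.1286.
With no serving limits, use only bell pepper: 748 mg / 166 mg = 4.506 servings × $1.05 = $4.73.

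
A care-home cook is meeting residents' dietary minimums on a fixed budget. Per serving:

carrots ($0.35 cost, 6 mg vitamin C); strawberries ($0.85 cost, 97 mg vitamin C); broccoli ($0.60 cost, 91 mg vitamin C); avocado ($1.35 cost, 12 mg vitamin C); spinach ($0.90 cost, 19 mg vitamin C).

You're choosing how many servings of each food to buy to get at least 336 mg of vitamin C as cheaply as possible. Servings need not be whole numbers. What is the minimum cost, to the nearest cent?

$2.22

Cost per mg of vitamin C: broccoli $0.0066, strawberries $0.0088, spinach $0.0474, carrots $0.0583, avocado $0.1125.
With no serving limits, use only broccoli: 336 mg / 91 mg = 3.692 servings × $0.60 = $2.22.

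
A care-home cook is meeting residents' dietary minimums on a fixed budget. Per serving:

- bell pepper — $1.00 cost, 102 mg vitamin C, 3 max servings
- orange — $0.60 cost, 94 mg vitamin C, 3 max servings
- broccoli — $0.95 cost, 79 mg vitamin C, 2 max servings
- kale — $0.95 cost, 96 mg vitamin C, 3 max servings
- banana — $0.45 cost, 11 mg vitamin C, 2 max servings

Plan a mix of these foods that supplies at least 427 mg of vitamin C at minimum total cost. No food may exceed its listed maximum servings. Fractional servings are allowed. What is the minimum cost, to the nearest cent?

$3.22

Cost per mg of vitamin C: orange $0.0064, bell pepper $0.0098, kale $0.0099, broccoli $0.0120, banana $0.0409.
Take 3 servings of orange: +282.0 mg vitamin C for $1.80 (total $1.80, still need 145.0 mg).
Take 1.422 servings of bell pepper: +145.0 mg vitamin C for $1.42 (total $3.22, still need 0.0 mg).
Filling from the cheapest source first is optimal under one linear minimum: $3.22.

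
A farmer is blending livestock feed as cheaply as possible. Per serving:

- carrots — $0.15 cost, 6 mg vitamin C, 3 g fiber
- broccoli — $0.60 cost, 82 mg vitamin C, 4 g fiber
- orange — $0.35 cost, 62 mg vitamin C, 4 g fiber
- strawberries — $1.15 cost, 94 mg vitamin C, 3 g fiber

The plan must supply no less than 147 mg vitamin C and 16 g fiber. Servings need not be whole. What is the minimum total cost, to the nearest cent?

This is a tiny linear program; its minimum lies at a vertex of the feasible set. List the vertices and price them.
carrots only: max(147/6, 16/3) = 24.5 servings → $3.67.
broccoli only: max(147/82, 16/4) = 4 servings → $2.40.
orange only: max(147/62, 16/4) = 4 servings → $1.40.
strawberries only: max(147/94, 16/3) = 5.333 servings → $6.13.
carrots + broccoli with both tight: 3.261 servings and 1.554 servings → $1.42.
carrots + orange with both tight: 2.494 servings and 2.13 servings → $1.12.
carrots + strawberries with both tight: 4.027 servings and 1.307 servings → $2.11.
broccoli + orange: the both-tight solution has a negative serving — not a feasible corner.
broccoli + strawberries: the both-tight solution has a negative serving — not a feasible corner.
orange + strawberries with both targets exact would need a negative amount; discard.
So the least-cost plan costs $1.12.

$1.12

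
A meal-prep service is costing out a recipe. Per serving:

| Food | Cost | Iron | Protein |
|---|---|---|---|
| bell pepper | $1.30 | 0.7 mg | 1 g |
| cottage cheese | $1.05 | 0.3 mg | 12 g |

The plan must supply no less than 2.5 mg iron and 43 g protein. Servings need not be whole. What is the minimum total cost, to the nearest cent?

$6.32

Compare the cost at each extreme point of the feasible region.
bell pepper only: max(2.5/0.7, 43/1) = 43 servings → $55.90.
cottage cheese only: max(2.5/0.3, 43/12) = 8.333 servings → $8.75.
bell pepper + cottage cheese with both tight: 2.111 servings and 3.407 servings → $6.32.
Cheapest feasible corner: $6.32.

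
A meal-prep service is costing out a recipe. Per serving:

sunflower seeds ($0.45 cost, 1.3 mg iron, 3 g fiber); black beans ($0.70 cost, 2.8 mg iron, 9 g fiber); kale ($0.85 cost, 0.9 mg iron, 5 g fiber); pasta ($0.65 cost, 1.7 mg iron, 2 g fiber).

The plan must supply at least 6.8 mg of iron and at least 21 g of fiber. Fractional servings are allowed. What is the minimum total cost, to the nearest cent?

$1.70

This is a tiny linear program; its minimum lies at a vertex of the feasible set. List the vertices and price them.
sunflower seeds only: max(6.8/1.3, 21/3) = 7 servings → $3.15.
black beans only: max(6.8/2.8, 21/9) = 2.429 servings → $1.70.
kale only: max(6.8/0.9, 21/5) = 7.556 servings → $6.42.
pasta only: max(6.8/1.7, 21/2) = 10.5 servings → $6.83.
sunflower seeds + black beans with both tight: 0.7273 servings and 2.091 servings → $1.79.
sunflower seeds + kale with both tight: 3.974 servings and 1.816 servings → $3.33.
sunflower seeds + pasta: intersection lies outside the first quadrant.
black beans + kale: intersection lies outside the first quadrant.
black beans + pasta with both tight: 2.278 servings and 0.2474 servings → $1.76.
kale + pasta with both tight: 3.299 servings and 2.254 servings → $4.27.
The minimum over all feasible corners is $1.70.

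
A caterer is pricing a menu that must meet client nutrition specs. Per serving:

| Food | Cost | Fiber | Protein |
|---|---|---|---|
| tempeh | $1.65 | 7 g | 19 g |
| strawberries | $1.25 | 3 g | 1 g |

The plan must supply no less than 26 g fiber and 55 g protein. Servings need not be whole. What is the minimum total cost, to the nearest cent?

$6.13

With two linear requirements the optimum uses one or two foods; enumerate the corners.
tempeh only: max(26/7, 55/19) = 3.714 servings → $6.13.
strawberries only: max(26/3, 55/1) = 55 servings → $68.75.
tempeh + strawberries with both tight: 2.78 servings and 2.18 servings → $7.31.
The minimum over all feasible corners is $6.13.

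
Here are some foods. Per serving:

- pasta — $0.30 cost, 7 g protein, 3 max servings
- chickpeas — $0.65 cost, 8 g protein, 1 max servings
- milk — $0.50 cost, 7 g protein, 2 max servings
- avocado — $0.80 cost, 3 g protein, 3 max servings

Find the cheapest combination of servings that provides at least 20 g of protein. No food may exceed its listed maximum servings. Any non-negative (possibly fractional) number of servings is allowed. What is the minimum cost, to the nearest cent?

Cost per g of protein: pasta $0.0429, milk $0.0714, chickpeas $0.0813, avocado $0.2667.
Take 2.857 servings of pasta: +20.0 g protein for $0.86 (total $0.86, still need 0.0 g).
Greedy by cheapest-per-g is optimal for a single linear constraint, so the minimum cost is $0.86.

$0.86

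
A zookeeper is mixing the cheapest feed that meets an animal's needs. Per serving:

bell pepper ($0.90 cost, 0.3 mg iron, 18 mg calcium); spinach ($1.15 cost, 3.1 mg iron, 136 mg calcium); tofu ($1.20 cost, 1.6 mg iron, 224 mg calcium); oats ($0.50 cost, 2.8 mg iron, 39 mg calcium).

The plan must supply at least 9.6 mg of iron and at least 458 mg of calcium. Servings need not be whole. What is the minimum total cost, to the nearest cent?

$3.18

Two binding constraints pin down two serving amounts, so the optimal mix uses at most two foods. The candidates are each food alone (scaled to the tighter of iron/calcium) and each pair with both constraints tight.
bell pepper only: max(9.6/0.3, 458/18) = 32 servings → $28.80.
spinach only: max(9.6/3.1, 458/136) = 3.368 servings → $3.87.
tofu only: max(9.6/1.6, 458/224) = 6 servings → $7.20.
oats only: max(9.6/2.8, 458/39) = 11.74 servings → $5.87.
bell pepper + spinach with both tight: 7.613 servings and 2.36 servings → $9.57.
bell pepper + tofu: the both-tight solution has a negative serving — not a feasible corner.
bell pepper + oats with both tight: 23.46 servings and 0.9147 servings → $21.57.
spinach + tofu with both tight: 2.973 servings and 0.2395 servings → $3.71.
spinach + oats: intersection lies outside the first quadrant.
tofu + oats with both tight: 1.608 servings and 2.51 servings → $3.18.
Cheapest feasible corner: $3.18.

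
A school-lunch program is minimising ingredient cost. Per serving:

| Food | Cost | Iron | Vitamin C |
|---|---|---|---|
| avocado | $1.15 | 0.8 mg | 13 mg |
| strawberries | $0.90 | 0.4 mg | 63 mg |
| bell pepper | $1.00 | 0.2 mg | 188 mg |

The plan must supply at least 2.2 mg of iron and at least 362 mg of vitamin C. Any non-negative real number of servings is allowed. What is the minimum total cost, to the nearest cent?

At the optimum either one food covers both requirements or two foods hit both targets exactly; no other combination can be cheaper.
avocado only: max(2.2/0.8, 362/13) = 27.85 servings → $32.02.
strawberries only: max(2.2/0.4, 362/63) = 5.746 servings → $5.17.
bell pepper only: max(2.2/0.2, 362/188) = 11 servings → $11.00.
avocado + strawberries: intersection lies outside the first quadrant.
avocado + bell pepper with both tight: 2.309 servings and 1.766 servings → $4.42.
strawberries + bell pepper with both tight: 5.45 servings and 0.09904 servings → $5.00.
Cheapest feasible corner: $4.42.

$4.42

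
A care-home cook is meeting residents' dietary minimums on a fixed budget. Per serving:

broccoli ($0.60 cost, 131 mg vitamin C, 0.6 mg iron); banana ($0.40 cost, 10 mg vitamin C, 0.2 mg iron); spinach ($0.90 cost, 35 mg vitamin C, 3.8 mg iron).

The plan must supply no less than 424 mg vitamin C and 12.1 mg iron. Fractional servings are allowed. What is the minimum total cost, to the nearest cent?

$4.01

broccoli only: max(424/131, 12.1/0.6) = 20.17 servings → $12.10.
banana only: max(424/10, 12.1/0.2) = 60.5 servings → $24.20.
spinach only: max(424/35, 12.1/3.8) = 12.11 servings → $10.90.
broccoli + banana with both targets exact would need a negative amount; discard.
broccoli + spinach with both tight: 2.491 servings and 2.791 servings → $4.01.
banana + spinach with both tight: 38.31 servings and 1.168 servings → $16.38.
The minimum over all feasible corners is $4.01.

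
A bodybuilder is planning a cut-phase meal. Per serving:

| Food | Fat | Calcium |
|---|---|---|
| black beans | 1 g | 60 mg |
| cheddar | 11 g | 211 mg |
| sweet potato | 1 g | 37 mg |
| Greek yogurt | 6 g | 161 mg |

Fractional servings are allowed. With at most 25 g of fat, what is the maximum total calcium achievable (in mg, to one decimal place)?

1500.0 mg

Calcium per g fat: black beans 60, sweet potato 37, Greek yogurt 26.83, cheddar 19.18.
With no serving limits, spend the whole fat allowance on black beans: 25 g / 1 g × 60 mg = 1500.0 mg.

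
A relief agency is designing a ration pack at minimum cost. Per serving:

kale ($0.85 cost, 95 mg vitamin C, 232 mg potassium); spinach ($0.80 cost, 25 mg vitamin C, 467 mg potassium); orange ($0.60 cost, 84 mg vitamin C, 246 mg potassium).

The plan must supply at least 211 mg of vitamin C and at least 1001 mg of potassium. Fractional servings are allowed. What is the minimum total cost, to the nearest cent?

Minimising a linear cost over {vitamin C ≥ 211, potassium ≥ 1001, servings ≥ 0} — the optimum is at a vertex, using one or two foods.
kale only: max(211/95, 1001/232) = 4.315 servings → $3.67.
spinach only: max(211/25, 1001/467) = 8.44 servings → $6.75.
orange only: max(211/84, 1001/246) = 4.069 servings → $2.44.
kale + spinach with both tight: 1.906 servings and 1.196 servings → $2.58.
kale + orange: the both-tight solution has a negative serving — not a feasible corner.
spinach + orange with both tight: 0.9728 servings and 2.222 servings → $2.11.
So the least-cost plan costs $2.11.

$2.11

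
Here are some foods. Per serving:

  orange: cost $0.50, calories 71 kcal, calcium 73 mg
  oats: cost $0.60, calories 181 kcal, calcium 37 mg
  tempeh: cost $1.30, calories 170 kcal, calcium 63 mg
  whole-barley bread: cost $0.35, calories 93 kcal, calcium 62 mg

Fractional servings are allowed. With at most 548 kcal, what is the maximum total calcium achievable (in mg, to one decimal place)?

563.4 mg

Calcium per kcal: orange 1.028, whole-barley bread 0.6667, tempeh 0.3706, oats 0.2044.
With no serving limits, spend the whole calories allowance on orange: 548 kcal / 71 kcal × 73 mg = 563.4 mg.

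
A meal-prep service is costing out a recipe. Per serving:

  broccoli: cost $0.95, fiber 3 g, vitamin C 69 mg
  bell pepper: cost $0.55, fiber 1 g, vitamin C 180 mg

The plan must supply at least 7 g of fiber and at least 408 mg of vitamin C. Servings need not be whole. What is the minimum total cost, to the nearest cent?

$2.58

For a min-cost LP with two ≥-constraints, a basic feasible solution has at most two positive variables.
broccoli only: max(7/3, 408/69) = 5.913 servings → $5.62.
bell pepper only: max(7/1, 408/180) = 7 servings → $3.85.
broccoli + bell pepper with both tight: 1.809 servings and 1.573 servings → $2.58.
The minimum over all feasible corners is $2.58.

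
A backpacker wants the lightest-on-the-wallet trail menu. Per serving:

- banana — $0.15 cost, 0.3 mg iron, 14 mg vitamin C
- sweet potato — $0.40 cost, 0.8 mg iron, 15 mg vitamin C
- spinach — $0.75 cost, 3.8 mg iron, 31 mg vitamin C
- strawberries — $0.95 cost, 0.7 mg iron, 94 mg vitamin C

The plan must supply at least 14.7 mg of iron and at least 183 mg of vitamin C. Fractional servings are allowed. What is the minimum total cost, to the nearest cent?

$3.40

Compare the cost at each extreme point of the feasible region.
banana only: max(14.7/0.3, 183/14) = 49 servings → $7.35.
sweet potato only: max(14.7/0.8, 183/15) = 18.38 servings → $7.35.
spinach only: max(14.7/3.8, 183/31) = 5.903 servings → $4.43.
strawberries only: max(14.7/0.7, 183/94) = 21 servings → $19.95.
banana + sweet potato: intersection lies outside the first quadrant.
banana + spinach with both tight: 5.46 servings and 3.437 servings → $3.40.
banana + strawberries: the both-tight solution has a negative serving — not a feasible corner.
sweet potato + spinach with both tight: 7.444 servings and 2.301 servings → $4.70.
sweet potato + strawberries with both targets exact would need a negative amount; discard.
spinach + strawberries with both tight: 3.737 servings and 0.7145 servings → $3.48.
The minimum over all feasible corners is $3.40.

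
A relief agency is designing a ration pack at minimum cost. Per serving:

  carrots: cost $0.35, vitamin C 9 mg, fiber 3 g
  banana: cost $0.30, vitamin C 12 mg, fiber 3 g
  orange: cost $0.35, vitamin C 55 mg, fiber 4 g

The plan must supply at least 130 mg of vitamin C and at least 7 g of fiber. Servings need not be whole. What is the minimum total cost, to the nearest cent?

$0.83

Compare the cost at each extreme point of the feasible region.
carrots only: max(130/9, 7/3) = 14.44 servings → $5.06.
banana only: max(130/12, 7/3) = 10.83 servings → $3.25.
orange only: max(130/55, 7/4) = 2.364 servings → $0.83.
carrots + banana: the both-tight solution has a negative serving — not a feasible corner.
carrots + orange: the both-tight solution has a negative serving — not a feasible corner.
banana + orange: the both-tight solution has a negative serving — not a feasible corner.
The minimum over all feasible corners is $0.83.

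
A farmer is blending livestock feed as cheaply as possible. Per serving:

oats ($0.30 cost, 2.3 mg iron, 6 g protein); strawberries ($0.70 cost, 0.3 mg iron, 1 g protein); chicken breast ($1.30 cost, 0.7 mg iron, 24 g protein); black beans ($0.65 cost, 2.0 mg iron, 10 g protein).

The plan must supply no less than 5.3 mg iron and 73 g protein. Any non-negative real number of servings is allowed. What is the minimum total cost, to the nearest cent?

oats only: max(5.3/2.3, 73/6) = 12.17 servings → $3.65.
strawberries only: max(5.3/0.3, 73/1) = 73 servings → $51.10.
chicken breast only: max(5.3/0.7, 73/24) = 7.571 servings → $9.84.
black beans only: max(5.3/2.0, 73/10) = 7.3 servings → $4.75.
oats + strawberries: intersection lies outside the first quadrant.
oats + chicken breast with both tight: 1.492 servings and 2.669 servings → $3.92.
oats + black beans with both targets exact would need a negative amount; discard.
strawberries + chicken breast with both tight: 11.71 servings and 2.554 servings → $11.52.
strawberries + black beans with both targets exact would need a negative amount; discard.
chicken breast + black beans with both tight: 2.268 servings and 1.856 servings → $4.16.
Cheapest feasible corner: $3.65.

$3.65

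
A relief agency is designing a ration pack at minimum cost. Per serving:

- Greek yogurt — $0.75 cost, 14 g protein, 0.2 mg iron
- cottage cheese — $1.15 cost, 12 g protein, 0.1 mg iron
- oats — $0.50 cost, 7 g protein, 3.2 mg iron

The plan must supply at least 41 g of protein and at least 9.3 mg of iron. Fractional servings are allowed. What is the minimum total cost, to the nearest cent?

Two binding constraints pin down two serving amounts, so the optimal mix uses at most two foods. The candidates are each food alone (scaled to the tighter of protein/iron) and each pair with both constraints tight.
Greek yogurt only: max(41/14, 9.3/0.2) = 46.5 servings → $34.88.
cottage cheese only: max(41/12, 9.3/0.1) = 93 servings → $106.95.
oats only: max(41/7, 9.3/3.2) = 5.857 servings → $2.93.
Greek yogurt + cottage cheese with both targets exact would need a negative amount; discard.
Greek yogurt + oats with both tight: 1.523 servings and 2.811 servings → $2.55.
cottage cheese + oats with both tight: 1.753 servings and 2.851 servings → $3.44.
Cheapest feasible corner: $2.55.

$2.55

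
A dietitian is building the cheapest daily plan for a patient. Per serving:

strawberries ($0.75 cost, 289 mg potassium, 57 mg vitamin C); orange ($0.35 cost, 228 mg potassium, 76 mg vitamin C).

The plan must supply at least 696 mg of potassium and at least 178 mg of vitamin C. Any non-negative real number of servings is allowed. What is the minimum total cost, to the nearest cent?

Compare the cost at each extreme point of the feasible region.
strawberries only: max(696/289, 178/57) = 3.123 servings → $2.34.
orange only: max(696/228, 178/76) = 3.053 servings → $1.07.
strawberries + orange with both tight: 1.373 servings and 1.312 servings → $1.49.
So the least-cost plan costs $1.07.

$1.07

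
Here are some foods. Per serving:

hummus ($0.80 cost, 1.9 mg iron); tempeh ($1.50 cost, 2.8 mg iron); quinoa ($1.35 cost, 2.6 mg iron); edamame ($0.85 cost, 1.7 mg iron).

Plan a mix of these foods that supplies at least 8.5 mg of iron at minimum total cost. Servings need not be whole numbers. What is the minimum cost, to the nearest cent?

$3.58

Cost per mg of iron: hummus $0.4211, edamame $0.5000, quinoa $0.5192, tempeh $0.5357.
With no serving limits, use only hummus: 8.5 mg / 1.9 mg = 4.474 servings × $0.80 = $3.58.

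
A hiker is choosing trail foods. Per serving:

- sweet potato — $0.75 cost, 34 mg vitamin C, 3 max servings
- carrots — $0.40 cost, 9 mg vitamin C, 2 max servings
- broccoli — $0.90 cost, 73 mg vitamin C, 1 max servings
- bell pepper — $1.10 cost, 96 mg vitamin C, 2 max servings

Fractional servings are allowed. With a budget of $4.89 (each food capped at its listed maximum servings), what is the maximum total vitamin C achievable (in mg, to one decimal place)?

346.1 mg

Vitamin C per dollar: bell pepper 87.27, broccoli 81.11, sweet potato 45.33, carrots 22.5.
Take 2 servings of bell pepper: spends $2.20, +192.0 mg vitamin C (running total 192.0 mg).
Take 1 serving of broccoli: spends $0.90, +73.0 mg vitamin C (running total 265.0 mg).
Take 2.387 servings of sweet potato: spends $1.79, +81.1 mg vitamin C (running total 346.1 mg).
Filling greedily by vitamin C-per-dollar is optimal for one linear limit, giving 346.1 mg.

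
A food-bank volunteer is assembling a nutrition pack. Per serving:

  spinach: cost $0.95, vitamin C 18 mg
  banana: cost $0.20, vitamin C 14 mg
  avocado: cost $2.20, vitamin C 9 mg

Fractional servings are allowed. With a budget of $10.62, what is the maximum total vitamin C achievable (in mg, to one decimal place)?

743.4 mg

Vitamin C per dollar: banana 70, spinach 18.95, avocado 4.091.
With no serving limits, spend the whole cost allowance on banana: $10.62 / $0.20 × 14 mg = 743.4 mg.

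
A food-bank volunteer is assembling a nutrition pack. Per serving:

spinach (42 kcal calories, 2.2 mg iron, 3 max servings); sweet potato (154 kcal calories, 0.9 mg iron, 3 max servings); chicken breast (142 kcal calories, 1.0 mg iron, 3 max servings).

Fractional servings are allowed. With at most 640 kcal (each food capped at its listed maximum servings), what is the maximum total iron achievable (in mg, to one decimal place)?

10.1 mg

Iron per kcal: spinach 0.05238, chicken breast 0.007042, sweet potato 0.005844.
Take 3 servings of spinach: uses 126 kcal, +6.6 mg iron (running total 6.6 mg).
Take 3 servings of chicken breast: uses 426 kcal, +3.0 mg iron (running total 9.6 mg).
Take 0.5714 servings of sweet potato: uses 88 kcal, +0.5 mg iron (running total 10.1 mg).
Filling greedily by iron-per-kcal is optimal for one linear limit, giving 10.1 mg.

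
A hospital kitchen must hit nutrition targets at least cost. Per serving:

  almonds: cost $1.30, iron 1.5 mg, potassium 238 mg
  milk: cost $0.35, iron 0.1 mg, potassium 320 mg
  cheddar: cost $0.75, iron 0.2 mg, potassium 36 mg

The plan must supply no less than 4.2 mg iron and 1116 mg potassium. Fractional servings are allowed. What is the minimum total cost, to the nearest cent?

$4.03

An LP optimum is at a vertex; with two nutrient constraints at most two foods are used. Check each candidate.
almonds only: max(4.2/1.5, 1116/238) = 4.689 servings → $6.10.
milk only: max(4.2/0.1, 1116/320) = 42 servings → $14.70.
cheddar only: max(4.2/0.2, 1116/36) = 31 servings → $23.25.
almonds + milk with both tight: 2.701 servings and 1.478 servings → $4.03.
almonds + cheddar: intersection lies outside the first quadrant.
milk + cheddar with both tight: 1.192 servings and 20.4 servings → $15.72.
Cheapest feasible corner: $4.03.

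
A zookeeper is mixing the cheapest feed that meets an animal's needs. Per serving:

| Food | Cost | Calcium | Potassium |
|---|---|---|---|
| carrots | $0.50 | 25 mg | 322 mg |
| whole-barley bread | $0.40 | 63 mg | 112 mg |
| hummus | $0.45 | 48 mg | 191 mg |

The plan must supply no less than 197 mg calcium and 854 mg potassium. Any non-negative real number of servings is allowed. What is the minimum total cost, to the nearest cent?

With two linear requirements the optimum uses one or two foods; enumerate the corners.
carrots only: max(197/25, 854/322) = 7.88 servings → $3.94.
whole-barley bread only: max(197/63, 854/112) = 7.625 servings → $3.05.
hummus only: max(197/48, 854/191) = 4.471 servings → $2.01.
carrots + whole-barley bread with both tight: 1.815 servings and 2.407 servings → $1.87.
carrots + hummus with both tight: 0.315 servings and 3.94 servings → $1.93.
whole-barley bread + hummus with both targets exact would need a negative amount; discard.
The minimum over all feasible corners is $1.87.

$1.87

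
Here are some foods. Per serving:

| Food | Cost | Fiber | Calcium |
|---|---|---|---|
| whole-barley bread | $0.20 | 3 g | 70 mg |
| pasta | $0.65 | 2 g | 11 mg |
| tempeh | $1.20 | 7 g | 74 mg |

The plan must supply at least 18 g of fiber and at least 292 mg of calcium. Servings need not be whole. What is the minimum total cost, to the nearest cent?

$1.20

Two binding constraints pin down two serving amounts, so the optimal mix uses at most two foods. The candidates are each food alone (scaled to the tighter of fiber/calcium) and each pair with both constraints tight.
whole-barley bread only: max(18/3, 292/70) = 6 servings → $1.20.
pasta only: max(18/2, 292/11) = 26.55 servings → $17.25.
tempeh only: max(18/7, 292/74) = 3.946 servings → $4.74.
whole-barley bread + pasta with both tight: 3.607 servings and 3.589 servings → $3.05.
whole-barley bread + tempeh with both tight: 2.657 servings and 1.433 servings → $2.25.
pasta + tempeh: intersection lies outside the first quadrant.
Cheapest feasible corner: $1.20.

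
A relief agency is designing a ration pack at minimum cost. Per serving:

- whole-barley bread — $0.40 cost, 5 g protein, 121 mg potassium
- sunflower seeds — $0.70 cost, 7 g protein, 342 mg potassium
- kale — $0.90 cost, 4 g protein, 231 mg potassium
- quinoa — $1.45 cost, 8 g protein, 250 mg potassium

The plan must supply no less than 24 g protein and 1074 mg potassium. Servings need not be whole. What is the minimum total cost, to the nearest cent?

Check every corner: each single food scaled to meet both minima, and each pair solved so both constraints bind.
whole-barley bread only: max(24/5, 1074/121) = 8.876 servings → $3.55.
sunflower seeds only: max(24/7, 1074/342) = 3.429 servings → $2.40.
kale only: max(24/4, 1074/231) = 6 servings → $5.40.
quinoa only: max(24/8, 1074/250) = 4.296 servings → $6.23.
whole-barley bread + sunflower seeds with both tight: 0.7995 servings and 2.857 servings → $2.32.
whole-barley bread + kale with both tight: 1.86 servings and 3.675 servings → $4.05.
whole-barley bread + quinoa with both targets exact would need a negative amount; discard.
sunflower seeds + kale: the both-tight solution has a negative serving — not a feasible corner.
sunflower seeds + quinoa with both tight: 2.629 servings and 0.6998 servings → $2.85.
kale + quinoa with both tight: 3.057 servings and 1.472 servings → $4.88.
Cheapest feasible corner: $2.32.

$2.32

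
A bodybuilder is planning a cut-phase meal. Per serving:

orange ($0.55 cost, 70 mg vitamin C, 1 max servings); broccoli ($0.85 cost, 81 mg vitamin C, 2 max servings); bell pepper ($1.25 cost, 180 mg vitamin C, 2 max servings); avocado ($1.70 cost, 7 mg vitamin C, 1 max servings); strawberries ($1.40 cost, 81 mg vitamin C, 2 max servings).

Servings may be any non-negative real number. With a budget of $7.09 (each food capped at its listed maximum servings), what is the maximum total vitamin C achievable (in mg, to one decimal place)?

727.4 mg

Vitamin C per dollar: bell pepper 144, orange 127.3, broccoli 95.29, strawberries 57.86, avocado 4.118.
Take 2 servings of bell pepper: spends $2.50, +360.0 mg vitamin C (running total 360.0 mg).
Take 1 serving of orange: spends $0.55, +70.0 mg vitamin C (running total 430.0 mg).
Take 2 servings of broccoli: spends $1.70, +162.0 mg vitamin C (running total 592.0 mg).
Take 1.671 servings of strawberries: spends $2.34, +135.4 mg vitamin C (running total 727.4 mg).
Filling greedily by vitamin C-per-dollar is optimal for one linear limit, giving 727.4 mg.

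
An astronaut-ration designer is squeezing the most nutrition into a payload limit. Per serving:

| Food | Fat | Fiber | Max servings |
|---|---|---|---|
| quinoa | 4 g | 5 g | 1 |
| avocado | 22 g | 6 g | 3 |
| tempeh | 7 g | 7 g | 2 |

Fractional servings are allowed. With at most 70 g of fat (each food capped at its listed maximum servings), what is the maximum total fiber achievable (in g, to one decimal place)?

Fiber per g fat: quinoa 1.25, tempeh 1, avocado 0.2727.
Take 1 serving of quinoa: uses 4 g fat, +5.0 g fiber (running total 5.0 g).
Take 2 servings of tempeh: uses 14 g fat, +14.0 g fiber (running total 19.0 g).
Take 2.364 servings of avocado: uses 52 g fat, +14.2 g fiber (running total 33.2 g).
Filling greedily by fiber-per-g fat is optimal for one linear limit, giving 33.2 g.

33.2 g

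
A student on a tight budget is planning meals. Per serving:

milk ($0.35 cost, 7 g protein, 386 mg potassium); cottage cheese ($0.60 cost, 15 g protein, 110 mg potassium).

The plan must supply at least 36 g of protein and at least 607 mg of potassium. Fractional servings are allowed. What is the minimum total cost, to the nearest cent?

With two linear requirements the optimum uses one or two foods; enumerate the corners.
milk only: max(36/7, 607/386) = 5.143 servings → $1.80.
cottage cheese only: max(36/15, 607/110) = 5.518 servings → $3.31.
milk + cottage cheese with both tight: 1.025 servings and 1.922 servings → $1.51.
So the least-cost plan costs $1.51.

$1.51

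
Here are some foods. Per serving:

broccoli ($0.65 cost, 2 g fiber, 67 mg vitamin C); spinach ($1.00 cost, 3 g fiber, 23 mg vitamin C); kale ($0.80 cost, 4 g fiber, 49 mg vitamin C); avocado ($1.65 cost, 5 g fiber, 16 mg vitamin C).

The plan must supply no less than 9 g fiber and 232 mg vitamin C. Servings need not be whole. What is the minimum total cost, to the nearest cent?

At the optimum either one food covers both requirements or two foods hit both targets exactly; no other combination can be cheaper.
broccoli only: max(9/2, 232/67) = 4.5 servings → $2.92.
spinach only: max(9/3, 232/23) = 10.09 servings → $10.09.
kale only: max(9/4, 232/49) = 4.735 servings → $3.79.
avocado only: max(9/5, 232/16) = 14.5 servings → $23.93.
broccoli + spinach with both tight: 3.155 servings and 0.8968 servings → $2.95.
broccoli + kale with both tight: 2.865 servings and 0.8176 servings → $2.52.
broccoli + avocado with both tight: 3.353 servings and 0.4587 servings → $2.94.
spinach + kale: intersection lies outside the first quadrant.
spinach + avocado with both targets exact would need a negative amount; discard.
kale + avocado: intersection lies outside the first quadrant.
So the least-cost plan costs $2.52.

$2.52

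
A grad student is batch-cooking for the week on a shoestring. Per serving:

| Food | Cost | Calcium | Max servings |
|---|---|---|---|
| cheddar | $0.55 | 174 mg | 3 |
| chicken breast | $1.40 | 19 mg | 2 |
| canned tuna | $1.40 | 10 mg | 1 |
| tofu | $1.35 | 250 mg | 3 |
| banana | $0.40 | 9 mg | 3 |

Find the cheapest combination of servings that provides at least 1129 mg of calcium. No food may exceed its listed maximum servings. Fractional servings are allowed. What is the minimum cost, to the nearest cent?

Cost per mg of calcium: cheddar $0.0032, tofu $0.0054, banana $0.0444, chicken breast $0.0737, canned tuna $0.1400.
Take 3 servings of cheddar: +522.0 mg calcium for $1.65 (total $1.65, still need 607.0 mg).
Take 2.428 servings of tofu: +607.0 mg calcium for $3.28 (total $4.93, still need 0.0 mg).
Filling from the cheapest source first is optimal under one linear minimum: $4.93.

$4.93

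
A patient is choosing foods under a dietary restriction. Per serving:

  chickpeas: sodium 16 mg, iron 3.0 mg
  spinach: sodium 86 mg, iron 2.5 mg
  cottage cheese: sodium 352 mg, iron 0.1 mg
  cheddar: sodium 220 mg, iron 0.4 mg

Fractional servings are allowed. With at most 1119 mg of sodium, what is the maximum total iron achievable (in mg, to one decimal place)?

Iron per mg sodium: chickpeas 0.1875, spinach 0.02907, cheddar 0.001818, cottage cheese 0.0002841.
With no serving limits, spend the whole sodium allowance on chickpeas: 1119 mg / 16 mg × 3.0 mg = 209.8 mg.

209.8 mg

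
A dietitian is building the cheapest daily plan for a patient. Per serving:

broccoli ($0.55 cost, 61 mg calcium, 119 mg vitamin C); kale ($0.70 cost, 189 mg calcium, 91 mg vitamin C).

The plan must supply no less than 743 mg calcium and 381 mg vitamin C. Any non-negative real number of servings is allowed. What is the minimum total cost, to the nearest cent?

Minimising a linear cost over {calcium ≥ 743, vitamin C ≥ 381, servings ≥ 0} — the optimum is at a vertex, using one or two foods.
broccoli only: max(743/61, 381/119) = 12.18 servings → $6.70.
kale only: max(743/189, 381/91) = 4.187 servings → $2.93.
broccoli + kale with both tight: 0.2595 servings and 3.847 servings → $2.84.
The minimum over all feasible corners is $2.84.

$2.84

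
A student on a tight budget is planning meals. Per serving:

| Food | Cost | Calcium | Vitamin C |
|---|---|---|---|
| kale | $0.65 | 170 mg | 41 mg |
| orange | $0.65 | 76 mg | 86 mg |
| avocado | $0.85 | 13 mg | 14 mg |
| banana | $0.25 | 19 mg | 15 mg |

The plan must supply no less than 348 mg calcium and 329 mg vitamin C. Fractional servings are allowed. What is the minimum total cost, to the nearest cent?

$2.63

Check every corner: each single food scaled to meet both minima, and each pair solved so both constraints bind.
kale only: max(348/170, 329/41) = 8.024 servings → $5.22.
orange only: max(348/76, 329/86) = 4.579 servings → $2.98.
avocado only: max(348/13, 329/14) = 26.77 servings → $22.75.
banana only: max(348/19, 329/15) = 21.93 servings → $5.48.
kale + orange with both tight: 0.428 servings and 3.622 servings → $2.63.
kale + avocado with both tight: 0.3221 servings and 22.56 servings → $19.38.
kale + banana: intersection lies outside the first quadrant.
orange + avocado: the both-tight solution has a negative serving — not a feasible corner.
orange + banana with both tight: 2.087 servings and 9.968 servings → $3.85.
avocado + banana with both tight: 14.52 servings and 8.38 servings → $14.44.
So the least-cost plan costs $2.63.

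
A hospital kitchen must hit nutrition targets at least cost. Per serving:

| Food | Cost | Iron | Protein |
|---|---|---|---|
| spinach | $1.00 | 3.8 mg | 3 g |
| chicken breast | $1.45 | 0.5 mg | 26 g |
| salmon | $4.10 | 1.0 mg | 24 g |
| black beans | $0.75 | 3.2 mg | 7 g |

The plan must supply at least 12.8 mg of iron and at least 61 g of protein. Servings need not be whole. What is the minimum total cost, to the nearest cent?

$4.77

A basic optimal solution has at most two foods positive. Try each food alone and each pair with both targets met exactly.
spinach only: max(12.8/3.8, 61/3) = 20.33 servings → $20.33.
chicken breast only: max(12.8/0.5, 61/26) = 25.6 servings → $37.12.
salmon only: max(12.8/1.0, 61/24) = 12.8 servings → $52.48.
black beans only: max(12.8/3.2, 61/7) = 8.714 servings → $6.54.
spinach + chicken breast with both tight: 3.107 servings and 1.988 servings → $5.99.
spinach + salmon with both tight: 2.791 servings and 2.193 servings → $11.78.
spinach + black beans: the both-tight solution has a negative serving — not a feasible corner.
chicken breast + salmon with both targets exact would need a negative amount; discard.
chicken breast + black beans with both tight: 1.325 servings and 3.793 servings → $4.77.
salmon + black beans with both tight: 1.513 servings and 3.527 servings → $8.85.
So the least-cost plan costs $4.77.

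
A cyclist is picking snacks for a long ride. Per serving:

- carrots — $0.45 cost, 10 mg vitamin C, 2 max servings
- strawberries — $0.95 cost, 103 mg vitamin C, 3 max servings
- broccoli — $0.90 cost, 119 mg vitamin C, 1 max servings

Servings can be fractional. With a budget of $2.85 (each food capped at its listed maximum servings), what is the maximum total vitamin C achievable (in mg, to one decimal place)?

Vitamin C per dollar: broccoli 132.2, strawberries 108.4, carrots 22.22.
Take 1 serving of broccoli: spends $0.90, +119.0 mg vitamin C (running total 119.0 mg).
Take 2.053 servings of strawberries: spends $1.95, +211.4 mg vitamin C (running total 330.4 mg).
Greedy by best ratio exhausts the cost allowance optimally: 330.4 mg.

330.4 mg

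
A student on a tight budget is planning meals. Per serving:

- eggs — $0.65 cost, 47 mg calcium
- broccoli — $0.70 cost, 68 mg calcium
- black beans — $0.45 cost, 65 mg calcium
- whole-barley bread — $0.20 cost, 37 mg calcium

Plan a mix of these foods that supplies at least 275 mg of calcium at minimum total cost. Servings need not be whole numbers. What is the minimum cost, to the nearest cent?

$1.49

Cost per mg of calcium: whole-barley bread $0.0054, black beans $0.0069, broccoli $0.0103, eggs $0.0138.
With no serving limits, use only whole-barley bread: 275 mg / 37 mg = 7.432 servings × $0.20 = $1.49.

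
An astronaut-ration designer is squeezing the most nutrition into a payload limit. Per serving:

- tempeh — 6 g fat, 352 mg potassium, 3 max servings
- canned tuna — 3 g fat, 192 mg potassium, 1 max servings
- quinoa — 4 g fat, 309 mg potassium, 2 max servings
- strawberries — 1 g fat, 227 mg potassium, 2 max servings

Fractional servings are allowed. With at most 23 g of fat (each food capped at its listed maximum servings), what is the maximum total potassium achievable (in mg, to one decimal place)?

Potassium per g fat: strawberries 227, quinoa 77.25, canned tuna 64, tempeh 58.67.
Take 2 servings of strawberries: uses 2 g fat, +454.0 mg potassium (running total 454.0 mg).
Take 2 servings of quinoa: uses 8 g fat, +618.0 mg potassium (running total 1072.0 mg).
Take 1 serving of canned tuna: uses 3 g fat, +192.0 mg potassium (running total 1264.0 mg).
Take 1.667 servings of tempeh: uses 10 g fat, +586.7 mg potassium (running total 1850.7 mg).
Greedy by best ratio exhausts the fat allowance optimally: 1850.7 mg.

1850.7 mg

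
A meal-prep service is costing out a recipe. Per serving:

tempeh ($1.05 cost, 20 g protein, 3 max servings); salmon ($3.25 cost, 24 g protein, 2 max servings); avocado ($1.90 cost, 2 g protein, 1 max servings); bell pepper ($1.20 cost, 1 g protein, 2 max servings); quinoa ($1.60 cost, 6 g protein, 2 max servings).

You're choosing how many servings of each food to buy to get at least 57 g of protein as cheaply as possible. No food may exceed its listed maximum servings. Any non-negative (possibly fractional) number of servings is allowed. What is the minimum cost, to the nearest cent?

$2.99

Cost per g of protein: tempeh $0.0525, salmon $0.1354, quinoa $0.2667, avocado $0.9500, bell pepper $1.2000.
Take 2.85 servings of tempeh: +57.0 g protein for $2.99 (total $2.99, still need 0.0 g).
Greedy by cheapest-per-g is optimal for a single linear constraint, so the minimum cost is $2.99.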